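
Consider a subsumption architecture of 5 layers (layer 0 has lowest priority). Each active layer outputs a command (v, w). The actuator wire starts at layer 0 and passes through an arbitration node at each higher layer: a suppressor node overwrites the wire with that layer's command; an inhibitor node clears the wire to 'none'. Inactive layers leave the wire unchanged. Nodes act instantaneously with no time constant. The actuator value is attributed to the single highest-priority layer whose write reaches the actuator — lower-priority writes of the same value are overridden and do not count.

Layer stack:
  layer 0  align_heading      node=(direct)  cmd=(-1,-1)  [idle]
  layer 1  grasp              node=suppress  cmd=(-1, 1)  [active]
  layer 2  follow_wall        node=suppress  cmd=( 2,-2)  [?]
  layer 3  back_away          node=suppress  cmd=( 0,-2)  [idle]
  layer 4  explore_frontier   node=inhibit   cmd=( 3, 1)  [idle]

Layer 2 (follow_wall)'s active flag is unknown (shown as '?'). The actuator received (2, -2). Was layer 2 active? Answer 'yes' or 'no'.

yes

If layer 2 is active=yes:
  actuator would be (2, -2)
If layer 2 is active=no:
  actuator would be (-1, 1)
Observed (2, -2), so layer 2 was active.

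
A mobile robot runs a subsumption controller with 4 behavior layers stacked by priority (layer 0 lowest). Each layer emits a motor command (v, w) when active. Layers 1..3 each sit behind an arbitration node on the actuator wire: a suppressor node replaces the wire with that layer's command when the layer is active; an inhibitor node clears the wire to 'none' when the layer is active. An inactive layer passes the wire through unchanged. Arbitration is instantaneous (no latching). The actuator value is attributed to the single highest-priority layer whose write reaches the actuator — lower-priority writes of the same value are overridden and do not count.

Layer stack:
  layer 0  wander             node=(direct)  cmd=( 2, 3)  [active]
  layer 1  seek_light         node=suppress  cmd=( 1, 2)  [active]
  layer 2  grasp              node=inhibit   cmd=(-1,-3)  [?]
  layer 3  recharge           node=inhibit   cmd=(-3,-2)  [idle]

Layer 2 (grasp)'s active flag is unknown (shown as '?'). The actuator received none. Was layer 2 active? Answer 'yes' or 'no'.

If layer 2 is active=yes:
  actuator would be none
If layer 2 is active=no:
  actuator would be (1, 2)
Observed none, so layer 2 was active.

yes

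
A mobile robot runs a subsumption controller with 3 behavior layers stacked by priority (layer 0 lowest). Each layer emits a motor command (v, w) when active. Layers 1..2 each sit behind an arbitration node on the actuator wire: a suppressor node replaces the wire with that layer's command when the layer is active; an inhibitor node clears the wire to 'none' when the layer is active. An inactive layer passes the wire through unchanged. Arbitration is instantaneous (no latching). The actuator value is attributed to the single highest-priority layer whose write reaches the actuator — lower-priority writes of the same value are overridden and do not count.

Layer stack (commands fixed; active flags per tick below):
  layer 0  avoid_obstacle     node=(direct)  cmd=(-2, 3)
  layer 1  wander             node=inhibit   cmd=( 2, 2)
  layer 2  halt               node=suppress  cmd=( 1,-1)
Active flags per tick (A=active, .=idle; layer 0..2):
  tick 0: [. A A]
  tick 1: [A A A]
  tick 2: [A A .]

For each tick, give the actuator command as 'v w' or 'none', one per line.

1 -1
1 -1
none

tick 0:
  L0 avoid_obstacle: idle → wire = none
  L1 wander: active, inhibitor → wire = none
  L2 halt: active, suppressor → wire = (1, -1)
  actuator = (1, -1)
tick 1:
  L0 avoid_obstacle: active, feeds wire = (-2, 3)
  L1 wander: active, inhibitor → wire = none
  L2 halt: active, suppressor → wire = (1, -1)
  actuator = (1, -1)
tick 2:
  L0 avoid_obstacle: active, feeds wire = (-2, 3)
  L1 wander: active, inhibitor → wire = none
  L2 halt: idle → wire stays none
  actuator = none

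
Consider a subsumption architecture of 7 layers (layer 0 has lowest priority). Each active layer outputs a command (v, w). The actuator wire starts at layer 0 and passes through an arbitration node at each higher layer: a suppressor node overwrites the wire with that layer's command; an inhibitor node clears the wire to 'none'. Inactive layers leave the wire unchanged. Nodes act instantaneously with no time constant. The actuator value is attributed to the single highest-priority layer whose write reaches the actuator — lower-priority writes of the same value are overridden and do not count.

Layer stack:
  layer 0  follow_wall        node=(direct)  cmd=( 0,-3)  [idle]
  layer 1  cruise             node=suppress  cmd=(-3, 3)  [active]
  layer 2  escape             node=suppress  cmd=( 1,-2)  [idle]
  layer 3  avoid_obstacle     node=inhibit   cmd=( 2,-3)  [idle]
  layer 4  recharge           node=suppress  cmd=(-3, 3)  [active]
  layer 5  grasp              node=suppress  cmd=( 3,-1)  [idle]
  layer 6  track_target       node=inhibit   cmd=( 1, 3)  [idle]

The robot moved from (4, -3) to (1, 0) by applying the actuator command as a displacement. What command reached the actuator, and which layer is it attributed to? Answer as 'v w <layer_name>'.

displacement = (1, 0) − (4, -3) = (-3, 3)
L0 follow_wall: idle → wire = none
L1 cruise: active, suppressor → wire = (-3, 3)
L2 escape: idle → wire stays (-3, 3)
L3 avoid_obstacle: idle → wire stays (-3, 3)
L4 recharge: active, suppressor → wire = (-3, 3)
L5 grasp: idle → wire stays (-3, 3)
L6 track_target: idle → wire stays (-3, 3)
actuator = (-3, 3) — from layer 4 (recharge)

-3 3 recharge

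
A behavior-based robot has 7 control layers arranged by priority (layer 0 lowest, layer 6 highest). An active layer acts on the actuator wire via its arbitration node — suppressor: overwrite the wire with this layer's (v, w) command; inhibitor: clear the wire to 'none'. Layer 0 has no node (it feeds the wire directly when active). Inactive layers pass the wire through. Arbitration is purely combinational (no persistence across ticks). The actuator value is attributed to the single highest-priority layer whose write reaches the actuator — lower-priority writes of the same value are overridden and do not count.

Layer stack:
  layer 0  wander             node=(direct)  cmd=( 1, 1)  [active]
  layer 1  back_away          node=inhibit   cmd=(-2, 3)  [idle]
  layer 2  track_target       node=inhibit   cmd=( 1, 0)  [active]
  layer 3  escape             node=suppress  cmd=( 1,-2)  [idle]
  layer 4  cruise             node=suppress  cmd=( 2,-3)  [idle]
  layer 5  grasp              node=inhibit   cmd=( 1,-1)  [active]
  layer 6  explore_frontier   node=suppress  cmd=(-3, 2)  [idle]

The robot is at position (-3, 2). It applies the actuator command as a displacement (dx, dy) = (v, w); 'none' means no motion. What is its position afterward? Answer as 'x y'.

L0 wander: active, feeds wire = (1, 1)
L1 back_away: idle → wire stays (1, 1)
L2 track_target: active, inhibitor → wire = none
L3 escape: idle → wire stays none
L4 cruise: idle → wire stays none
L5 grasp: active, inhibitor → wire = none
L6 explore_frontier: idle → wire stays none
actuator = none
position: (-3, 2) + none = (-3, 2)

-3 2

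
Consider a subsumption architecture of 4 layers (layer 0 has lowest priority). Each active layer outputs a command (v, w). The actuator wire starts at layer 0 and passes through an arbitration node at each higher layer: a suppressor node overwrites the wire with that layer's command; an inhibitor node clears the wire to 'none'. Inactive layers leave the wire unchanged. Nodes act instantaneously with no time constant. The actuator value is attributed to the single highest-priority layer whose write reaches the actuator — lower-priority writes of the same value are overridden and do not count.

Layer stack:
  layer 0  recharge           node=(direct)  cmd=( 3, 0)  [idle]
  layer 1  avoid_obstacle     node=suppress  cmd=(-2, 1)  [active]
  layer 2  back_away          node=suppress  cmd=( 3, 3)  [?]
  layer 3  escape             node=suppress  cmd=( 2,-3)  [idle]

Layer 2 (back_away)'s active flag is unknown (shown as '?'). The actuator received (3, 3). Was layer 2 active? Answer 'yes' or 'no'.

If layer 2 is active=yes:
  actuator would be (3, 3)
If layer 2 is active=no:
  actuator would be (-2, 1)
Observed (3, 3), so layer 2 was active.

yes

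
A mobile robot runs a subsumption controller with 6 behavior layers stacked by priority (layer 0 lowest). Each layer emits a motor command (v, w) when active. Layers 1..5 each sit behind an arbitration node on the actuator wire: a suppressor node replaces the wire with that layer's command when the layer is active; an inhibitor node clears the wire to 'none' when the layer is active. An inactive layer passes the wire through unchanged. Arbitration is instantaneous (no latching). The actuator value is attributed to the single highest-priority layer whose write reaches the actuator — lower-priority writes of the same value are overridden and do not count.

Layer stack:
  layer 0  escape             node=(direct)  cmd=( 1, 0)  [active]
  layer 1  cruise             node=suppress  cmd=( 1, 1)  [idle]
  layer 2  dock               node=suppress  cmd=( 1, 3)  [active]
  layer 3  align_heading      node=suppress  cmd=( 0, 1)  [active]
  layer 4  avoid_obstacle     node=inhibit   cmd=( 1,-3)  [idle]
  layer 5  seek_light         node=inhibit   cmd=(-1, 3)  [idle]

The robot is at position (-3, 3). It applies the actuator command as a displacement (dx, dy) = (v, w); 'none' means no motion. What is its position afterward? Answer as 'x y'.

layer 0 (escape) active — direct: (1, 0)
layer 1 (cruise) idle — unchanged: (1, 0)
layer 2 (dock) active — suppresses: (1, 3)
layer 3 (align_heading) active — suppresses: (0, 1)
layer 4 (avoid_obstacle) idle — unchanged: (0, 1)
layer 5 (seek_light) idle — unchanged: (0, 1)
→ actuator (0, 1)
position: (-3, 3) + (0, 1) = (-3, 4)

-3 4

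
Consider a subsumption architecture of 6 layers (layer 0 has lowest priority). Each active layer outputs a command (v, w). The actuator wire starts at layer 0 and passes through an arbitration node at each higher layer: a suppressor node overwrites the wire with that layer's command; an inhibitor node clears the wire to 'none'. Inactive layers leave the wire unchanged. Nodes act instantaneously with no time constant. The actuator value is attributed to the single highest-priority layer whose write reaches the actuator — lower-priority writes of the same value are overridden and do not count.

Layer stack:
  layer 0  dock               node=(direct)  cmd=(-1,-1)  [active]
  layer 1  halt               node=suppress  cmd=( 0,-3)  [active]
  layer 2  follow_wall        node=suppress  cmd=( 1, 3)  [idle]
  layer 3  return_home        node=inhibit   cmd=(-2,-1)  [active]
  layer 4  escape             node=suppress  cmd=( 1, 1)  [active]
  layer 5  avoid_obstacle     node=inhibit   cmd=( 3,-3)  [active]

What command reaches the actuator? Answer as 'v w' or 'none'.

none

L0 dock: active, feeds wire = (-1, -1)
L1 halt: active, suppressor → wire = (0, -3)
L2 follow_wall: idle → wire stays (0, -3)
L3 return_home: active, inhibitor → wire = none
L4 escape: active, suppressor → wire = (1, 1)
L5 avoid_obstacle: active, inhibitor → wire = none
actuator = none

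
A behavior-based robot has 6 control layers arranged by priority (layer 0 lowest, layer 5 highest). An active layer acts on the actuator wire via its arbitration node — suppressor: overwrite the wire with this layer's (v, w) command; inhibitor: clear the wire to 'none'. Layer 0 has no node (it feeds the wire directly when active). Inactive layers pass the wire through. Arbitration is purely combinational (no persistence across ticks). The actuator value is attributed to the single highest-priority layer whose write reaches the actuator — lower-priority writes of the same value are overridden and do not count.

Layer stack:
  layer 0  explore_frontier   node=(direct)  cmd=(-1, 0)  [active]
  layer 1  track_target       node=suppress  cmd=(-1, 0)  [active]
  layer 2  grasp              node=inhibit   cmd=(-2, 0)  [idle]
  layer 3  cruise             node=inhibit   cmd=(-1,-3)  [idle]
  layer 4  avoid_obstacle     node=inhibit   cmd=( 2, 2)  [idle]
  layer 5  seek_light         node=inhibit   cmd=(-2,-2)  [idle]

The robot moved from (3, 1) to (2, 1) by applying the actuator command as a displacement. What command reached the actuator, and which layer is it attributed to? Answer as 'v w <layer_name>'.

displacement = (2, 1) − (3, 1) = (-1, 0)
[0] explore_frontier on; wire := (-1, 0)
[1] track_target on (suppress); wire := (-1, 0)
[2] grasp off; pass (-1, 0)
[3] cruise off; pass (-1, 0)
[4] avoid_obstacle off; pass (-1, 0)
[5] seek_light off; pass (-1, 0)
output (-1, 0) — from layer 1 (track_target)

-1 0 track_target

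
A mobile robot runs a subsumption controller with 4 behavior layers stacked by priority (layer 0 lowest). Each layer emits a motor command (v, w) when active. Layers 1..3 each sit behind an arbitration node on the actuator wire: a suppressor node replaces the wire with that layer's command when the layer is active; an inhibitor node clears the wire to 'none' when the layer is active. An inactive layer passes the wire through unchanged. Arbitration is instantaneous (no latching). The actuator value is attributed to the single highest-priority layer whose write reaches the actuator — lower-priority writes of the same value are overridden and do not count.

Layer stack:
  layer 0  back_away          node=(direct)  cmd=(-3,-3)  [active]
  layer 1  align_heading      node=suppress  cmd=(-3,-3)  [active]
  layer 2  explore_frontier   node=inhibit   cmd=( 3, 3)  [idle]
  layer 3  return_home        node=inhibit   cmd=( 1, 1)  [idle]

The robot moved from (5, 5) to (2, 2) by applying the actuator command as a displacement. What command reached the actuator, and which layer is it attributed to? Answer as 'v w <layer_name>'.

displacement = (2, 2) − (5, 5) = (-3, -3)
layer 0 (back_away) active — direct: (-3, -3)
layer 1 (align_heading) active — suppresses: (-3, -3)
layer 2 (explore_frontier) idle — unchanged: (-3, -3)
layer 3 (return_home) idle — unchanged: (-3, -3)
→ actuator (-3, -3) — from layer 1 (align_heading)

-3 -3 align_heading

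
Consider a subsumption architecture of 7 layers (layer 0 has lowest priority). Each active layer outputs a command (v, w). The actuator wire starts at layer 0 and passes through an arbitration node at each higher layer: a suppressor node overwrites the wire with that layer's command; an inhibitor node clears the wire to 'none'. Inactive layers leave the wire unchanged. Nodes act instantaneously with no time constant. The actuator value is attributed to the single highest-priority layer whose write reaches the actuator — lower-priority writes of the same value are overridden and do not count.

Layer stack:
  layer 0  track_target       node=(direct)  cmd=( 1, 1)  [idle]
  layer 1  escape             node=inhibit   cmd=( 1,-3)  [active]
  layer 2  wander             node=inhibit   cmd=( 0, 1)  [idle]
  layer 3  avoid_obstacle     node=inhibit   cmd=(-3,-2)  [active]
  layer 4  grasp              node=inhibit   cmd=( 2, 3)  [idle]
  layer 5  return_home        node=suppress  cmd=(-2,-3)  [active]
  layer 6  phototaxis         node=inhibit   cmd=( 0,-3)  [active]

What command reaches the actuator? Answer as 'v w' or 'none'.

L0 track_target: idle → wire = none
L1 escape: active, inhibitor → wire = none
L2 wander: idle → wire stays none
L3 avoid_obstacle: active, inhibitor → wire = none
L4 grasp: idle → wire stays none
L5 return_home: active, suppressor → wire = (-2, -3)
L6 phototaxis: active, inhibitor → wire = none
actuator = none

none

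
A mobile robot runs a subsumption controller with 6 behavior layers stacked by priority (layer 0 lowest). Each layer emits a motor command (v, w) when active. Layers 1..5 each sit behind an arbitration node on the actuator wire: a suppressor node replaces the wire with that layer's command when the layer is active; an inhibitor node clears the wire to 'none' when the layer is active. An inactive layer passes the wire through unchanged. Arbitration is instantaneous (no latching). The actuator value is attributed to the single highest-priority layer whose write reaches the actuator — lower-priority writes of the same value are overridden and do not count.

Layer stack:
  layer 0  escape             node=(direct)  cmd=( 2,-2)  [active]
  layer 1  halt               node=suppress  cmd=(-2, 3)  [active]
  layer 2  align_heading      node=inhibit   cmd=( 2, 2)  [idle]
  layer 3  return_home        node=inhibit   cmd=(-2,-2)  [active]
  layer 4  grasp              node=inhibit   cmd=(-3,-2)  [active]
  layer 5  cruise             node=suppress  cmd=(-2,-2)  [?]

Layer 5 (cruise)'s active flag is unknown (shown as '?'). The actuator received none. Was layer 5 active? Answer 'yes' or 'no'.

no

If layer 5 is active=yes:
  actuator would be (-2, -2)
If layer 5 is active=no:
  actuator would be none
Observed none, so layer 5 was idle.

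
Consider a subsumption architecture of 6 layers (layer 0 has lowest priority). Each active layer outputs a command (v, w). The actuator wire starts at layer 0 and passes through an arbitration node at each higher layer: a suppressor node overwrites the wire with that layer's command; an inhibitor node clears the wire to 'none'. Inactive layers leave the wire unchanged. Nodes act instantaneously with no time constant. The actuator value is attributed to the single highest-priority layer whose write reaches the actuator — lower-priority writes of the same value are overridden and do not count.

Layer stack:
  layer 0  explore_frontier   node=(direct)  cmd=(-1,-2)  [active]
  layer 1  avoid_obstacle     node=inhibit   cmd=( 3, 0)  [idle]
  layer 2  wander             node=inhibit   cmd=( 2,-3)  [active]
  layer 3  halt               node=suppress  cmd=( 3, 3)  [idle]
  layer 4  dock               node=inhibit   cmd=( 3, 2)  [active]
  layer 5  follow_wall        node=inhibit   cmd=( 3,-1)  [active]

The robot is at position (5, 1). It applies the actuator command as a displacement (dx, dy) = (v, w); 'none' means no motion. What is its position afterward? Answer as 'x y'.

5 1

[0] explore_frontier on; wire := (-1, -2)
[1] avoid_obstacle off; pass (-1, -2)
[2] wander on (inhibit); wire := none
[3] halt off; pass none
[4] dock on (inhibit); wire := none
[5] follow_wall on (inhibit); wire := none
output none
position: (5, 1) + none = (5, 1)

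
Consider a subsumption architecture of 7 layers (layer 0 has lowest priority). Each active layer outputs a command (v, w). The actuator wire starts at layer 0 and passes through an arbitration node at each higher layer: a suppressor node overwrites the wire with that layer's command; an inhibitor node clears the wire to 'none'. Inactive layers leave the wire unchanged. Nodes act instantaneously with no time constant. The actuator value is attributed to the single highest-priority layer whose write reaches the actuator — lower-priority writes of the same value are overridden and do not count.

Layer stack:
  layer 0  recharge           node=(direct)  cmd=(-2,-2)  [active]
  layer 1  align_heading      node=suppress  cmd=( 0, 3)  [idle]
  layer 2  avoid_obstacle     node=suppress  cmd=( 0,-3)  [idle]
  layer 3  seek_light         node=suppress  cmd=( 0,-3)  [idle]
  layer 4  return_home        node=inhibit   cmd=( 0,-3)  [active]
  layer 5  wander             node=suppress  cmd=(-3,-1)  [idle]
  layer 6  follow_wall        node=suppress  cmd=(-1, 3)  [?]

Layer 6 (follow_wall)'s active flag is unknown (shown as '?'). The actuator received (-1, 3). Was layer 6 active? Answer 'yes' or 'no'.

If layer 6 is active=yes:
  actuator would be (-1, 3)
If layer 6 is active=no:
  actuator would be none
Observed (-1, 3), so layer 6 was active.

yes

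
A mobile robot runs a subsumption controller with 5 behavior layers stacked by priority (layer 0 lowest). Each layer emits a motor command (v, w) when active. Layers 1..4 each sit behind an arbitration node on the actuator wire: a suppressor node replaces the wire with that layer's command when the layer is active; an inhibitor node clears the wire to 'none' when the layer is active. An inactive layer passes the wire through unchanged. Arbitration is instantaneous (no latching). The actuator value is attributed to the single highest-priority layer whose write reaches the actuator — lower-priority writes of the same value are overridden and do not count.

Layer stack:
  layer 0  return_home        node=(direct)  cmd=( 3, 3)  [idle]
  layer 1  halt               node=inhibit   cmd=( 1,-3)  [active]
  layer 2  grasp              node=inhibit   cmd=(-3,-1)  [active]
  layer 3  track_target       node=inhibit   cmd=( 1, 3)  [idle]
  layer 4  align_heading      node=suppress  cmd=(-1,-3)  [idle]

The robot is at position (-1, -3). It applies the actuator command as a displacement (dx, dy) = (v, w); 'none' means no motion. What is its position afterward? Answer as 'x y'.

-1 -3

layer 0 (return_home) idle — none
layer 1 (halt) active — inhibits: none
layer 2 (grasp) active — inhibits: none
layer 3 (track_target) idle — unchanged: none
layer 4 (align_heading) idle — unchanged: none
→ actuator none
position: (-1, -3) + none = (-1, -3)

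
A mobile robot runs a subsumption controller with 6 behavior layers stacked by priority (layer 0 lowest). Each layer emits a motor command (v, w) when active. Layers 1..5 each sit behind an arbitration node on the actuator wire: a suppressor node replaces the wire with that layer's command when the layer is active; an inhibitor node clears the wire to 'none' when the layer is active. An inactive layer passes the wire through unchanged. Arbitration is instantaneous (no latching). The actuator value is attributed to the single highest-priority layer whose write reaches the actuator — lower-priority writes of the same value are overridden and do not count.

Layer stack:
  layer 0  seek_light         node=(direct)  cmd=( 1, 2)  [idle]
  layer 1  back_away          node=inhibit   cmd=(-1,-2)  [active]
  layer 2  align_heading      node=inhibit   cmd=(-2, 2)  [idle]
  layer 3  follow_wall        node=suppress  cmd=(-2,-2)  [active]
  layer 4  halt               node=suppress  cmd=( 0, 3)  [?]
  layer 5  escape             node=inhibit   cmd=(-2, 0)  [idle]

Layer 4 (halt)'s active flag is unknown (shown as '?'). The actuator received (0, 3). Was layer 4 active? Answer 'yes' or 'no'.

If layer 4 is active=yes:
  actuator would be (0, 3)
If layer 4 is active=no:
  actuator would be (-2, -2)
Observed (0, 3), so layer 4 was active.

yes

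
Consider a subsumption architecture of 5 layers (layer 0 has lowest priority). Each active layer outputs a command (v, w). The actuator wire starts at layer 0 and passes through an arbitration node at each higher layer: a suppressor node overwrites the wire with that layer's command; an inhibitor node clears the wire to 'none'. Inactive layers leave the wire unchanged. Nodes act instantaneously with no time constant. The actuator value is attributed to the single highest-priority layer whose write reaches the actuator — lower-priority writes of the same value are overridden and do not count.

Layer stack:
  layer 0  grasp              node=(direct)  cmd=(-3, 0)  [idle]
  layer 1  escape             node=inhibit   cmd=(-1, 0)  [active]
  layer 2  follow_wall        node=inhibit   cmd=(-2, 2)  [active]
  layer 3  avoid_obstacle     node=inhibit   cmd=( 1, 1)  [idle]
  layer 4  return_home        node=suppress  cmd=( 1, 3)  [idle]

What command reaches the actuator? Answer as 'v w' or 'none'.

none

layer 0 (grasp) idle — none
layer 1 (escape) active — inhibits: none
layer 2 (follow_wall) active — inhibits: none
layer 3 (avoid_obstacle) idle — unchanged: none
layer 4 (return_home) idle — unchanged: none
→ actuator none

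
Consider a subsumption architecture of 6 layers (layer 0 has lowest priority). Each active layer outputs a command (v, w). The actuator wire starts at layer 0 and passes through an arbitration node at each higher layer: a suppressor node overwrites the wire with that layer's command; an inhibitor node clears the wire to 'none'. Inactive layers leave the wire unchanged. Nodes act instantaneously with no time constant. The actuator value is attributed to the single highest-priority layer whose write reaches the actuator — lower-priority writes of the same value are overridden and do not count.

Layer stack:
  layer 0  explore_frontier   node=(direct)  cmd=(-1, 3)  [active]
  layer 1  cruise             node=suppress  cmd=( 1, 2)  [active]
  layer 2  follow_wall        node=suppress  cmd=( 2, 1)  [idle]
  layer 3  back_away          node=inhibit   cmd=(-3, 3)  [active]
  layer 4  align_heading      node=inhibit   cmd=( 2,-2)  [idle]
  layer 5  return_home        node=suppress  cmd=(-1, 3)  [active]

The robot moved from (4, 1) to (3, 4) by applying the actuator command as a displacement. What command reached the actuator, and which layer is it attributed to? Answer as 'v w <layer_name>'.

-1 3 return_home

displacement = (3, 4) − (4, 1) = (-1, 3)
[0] explore_frontier on; wire := (-1, 3)
[1] cruise on (suppress); wire := (1, 2)
[2] follow_wall off; pass (1, 2)
[3] back_away on (inhibit); wire := none
[4] align_heading off; pass none
[5] return_home on (suppress); wire := (-1, 3)
output (-1, 3) — from layer 5 (return_home)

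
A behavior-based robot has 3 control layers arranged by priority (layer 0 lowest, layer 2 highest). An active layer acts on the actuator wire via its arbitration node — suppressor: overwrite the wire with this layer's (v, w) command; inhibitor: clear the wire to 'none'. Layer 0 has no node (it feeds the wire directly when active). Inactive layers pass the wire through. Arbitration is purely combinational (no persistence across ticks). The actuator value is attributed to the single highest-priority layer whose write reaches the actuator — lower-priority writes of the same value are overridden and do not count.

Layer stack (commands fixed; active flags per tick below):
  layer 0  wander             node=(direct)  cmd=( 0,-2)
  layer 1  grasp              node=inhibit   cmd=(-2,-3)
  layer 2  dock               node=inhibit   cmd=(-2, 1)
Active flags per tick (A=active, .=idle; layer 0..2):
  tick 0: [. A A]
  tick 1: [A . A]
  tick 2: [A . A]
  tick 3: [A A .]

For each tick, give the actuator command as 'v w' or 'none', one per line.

none
none
none
none

tick 0:
  L0 wander: idle → wire = none
  L1 grasp: active, inhibitor → wire = none
  L2 dock: active, inhibitor → wire = none
  actuator = none
tick 1:
  L0 wander: active, feeds wire = (0, -2)
  L1 grasp: idle → wire stays (0, -2)
  L2 dock: active, inhibitor → wire = none
  actuator = none
tick 2:
  L0 wander: active, feeds wire = (0, -2)
  L1 grasp: idle → wire stays (0, -2)
  L2 dock: active, inhibitor → wire = none
  actuator = none
tick 3:
  L0 wander: active, feeds wire = (0, -2)
  L1 grasp: active, inhibitor → wire = none
  L2 dock: idle → wire stays none
  actuator = none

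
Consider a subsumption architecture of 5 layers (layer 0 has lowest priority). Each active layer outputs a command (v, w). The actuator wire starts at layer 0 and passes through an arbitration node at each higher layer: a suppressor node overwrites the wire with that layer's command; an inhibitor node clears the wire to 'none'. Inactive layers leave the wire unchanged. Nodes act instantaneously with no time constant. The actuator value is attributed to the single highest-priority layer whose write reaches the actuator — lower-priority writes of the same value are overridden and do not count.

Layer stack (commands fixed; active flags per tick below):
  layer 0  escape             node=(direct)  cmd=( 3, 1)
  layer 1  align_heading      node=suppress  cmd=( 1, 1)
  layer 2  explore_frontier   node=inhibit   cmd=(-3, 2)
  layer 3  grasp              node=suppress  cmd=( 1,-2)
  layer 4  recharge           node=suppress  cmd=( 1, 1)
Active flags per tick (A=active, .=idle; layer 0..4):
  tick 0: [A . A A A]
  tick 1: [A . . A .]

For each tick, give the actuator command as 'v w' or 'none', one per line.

1 1
1 -2

tick 0:
  [0] escape on; wire := (3, 1)
  [1] align_heading off; pass (3, 1)
  [2] explore_frontier on (inhibit); wire := none
  [3] grasp on (suppress); wire := (1, -2)
  [4] recharge on (suppress); wire := (1, 1)
  output (1, 1)
tick 1:
  [0] escape on; wire := (3, 1)
  [1] align_heading off; pass (3, 1)
  [2] explore_frontier off; pass (3, 1)
  [3] grasp on (suppress); wire := (1, -2)
  [4] recharge off; pass (1, -2)
  output (1, -2)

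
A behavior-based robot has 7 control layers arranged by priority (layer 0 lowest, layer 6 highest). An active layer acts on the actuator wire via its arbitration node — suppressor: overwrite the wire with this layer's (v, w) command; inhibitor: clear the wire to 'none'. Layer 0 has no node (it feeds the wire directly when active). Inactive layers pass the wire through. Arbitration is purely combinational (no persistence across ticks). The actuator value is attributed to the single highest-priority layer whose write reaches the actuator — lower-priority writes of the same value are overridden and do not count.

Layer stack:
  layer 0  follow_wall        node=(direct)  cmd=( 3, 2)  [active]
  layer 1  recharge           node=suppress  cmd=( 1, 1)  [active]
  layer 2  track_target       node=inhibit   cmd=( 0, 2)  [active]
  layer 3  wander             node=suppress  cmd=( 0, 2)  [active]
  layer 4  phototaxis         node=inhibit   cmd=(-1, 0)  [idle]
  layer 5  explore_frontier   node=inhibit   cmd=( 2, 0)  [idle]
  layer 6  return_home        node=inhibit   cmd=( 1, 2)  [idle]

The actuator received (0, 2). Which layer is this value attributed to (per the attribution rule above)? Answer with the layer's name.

[0] follow_wall on; wire := (3, 2)
[1] recharge on (suppress); wire := (1, 1)
[2] track_target on (inhibit); wire := none
[3] wander on (suppress); wire := (0, 2)
[4] phototaxis off; pass (0, 2)
[5] explore_frontier off; pass (0, 2)
[6] return_home off; pass (0, 2)
output (0, 2)
last writer: layer 3 = wander

wander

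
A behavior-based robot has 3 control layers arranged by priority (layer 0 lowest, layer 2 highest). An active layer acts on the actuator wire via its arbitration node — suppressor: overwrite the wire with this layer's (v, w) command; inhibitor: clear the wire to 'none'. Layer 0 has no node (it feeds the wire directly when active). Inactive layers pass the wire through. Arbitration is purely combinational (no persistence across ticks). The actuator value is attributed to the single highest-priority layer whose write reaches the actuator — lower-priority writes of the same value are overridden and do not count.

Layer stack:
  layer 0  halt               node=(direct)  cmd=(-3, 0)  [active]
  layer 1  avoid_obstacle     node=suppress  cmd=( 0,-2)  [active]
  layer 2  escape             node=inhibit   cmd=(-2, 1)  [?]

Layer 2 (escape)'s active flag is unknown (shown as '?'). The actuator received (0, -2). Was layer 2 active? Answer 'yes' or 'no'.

If layer 2 is active=yes:
  actuator would be none
If layer 2 is active=no:
  actuator would be (0, -2)
Observed (0, -2), so layer 2 was idle.

no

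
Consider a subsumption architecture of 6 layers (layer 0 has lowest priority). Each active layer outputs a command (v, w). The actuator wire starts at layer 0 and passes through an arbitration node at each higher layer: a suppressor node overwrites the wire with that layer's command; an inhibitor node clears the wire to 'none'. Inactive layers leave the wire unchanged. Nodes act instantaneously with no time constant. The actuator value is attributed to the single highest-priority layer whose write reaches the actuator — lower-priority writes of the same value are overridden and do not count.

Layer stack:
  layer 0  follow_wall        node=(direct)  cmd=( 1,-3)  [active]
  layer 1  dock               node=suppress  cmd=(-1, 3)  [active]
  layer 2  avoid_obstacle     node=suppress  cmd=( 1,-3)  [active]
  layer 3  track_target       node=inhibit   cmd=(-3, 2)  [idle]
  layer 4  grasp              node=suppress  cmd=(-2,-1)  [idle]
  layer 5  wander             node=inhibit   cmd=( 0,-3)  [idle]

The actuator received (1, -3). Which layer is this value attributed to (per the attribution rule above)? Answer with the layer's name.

avoid_obstacle

L0 follow_wall: active, feeds wire = (1, -3)
L1 dock: active, suppressor → wire = (-1, 3)
L2 avoid_obstacle: active, suppressor → wire = (1, -3)
L3 track_target: idle → wire stays (1, -3)
L4 grasp: idle → wire stays (1, -3)
L5 wander: idle → wire stays (1, -3)
actuator = (1, -3)
last writer: layer 2 = avoid_obstacle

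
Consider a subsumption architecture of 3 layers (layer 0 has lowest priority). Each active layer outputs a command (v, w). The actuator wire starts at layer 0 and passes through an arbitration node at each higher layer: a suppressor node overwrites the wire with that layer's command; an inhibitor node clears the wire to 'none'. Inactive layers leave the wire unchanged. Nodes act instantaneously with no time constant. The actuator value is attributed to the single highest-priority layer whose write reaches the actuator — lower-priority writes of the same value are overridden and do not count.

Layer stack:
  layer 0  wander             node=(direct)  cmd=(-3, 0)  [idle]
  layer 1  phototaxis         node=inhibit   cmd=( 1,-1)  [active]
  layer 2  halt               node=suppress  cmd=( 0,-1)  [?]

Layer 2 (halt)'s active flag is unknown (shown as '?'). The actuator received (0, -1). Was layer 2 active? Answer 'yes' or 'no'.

If layer 2 is active=yes:
  actuator would be (0, -1)
If layer 2 is active=no:
  actuator would be none
Observed (0, -1), so layer 2 was active.

yes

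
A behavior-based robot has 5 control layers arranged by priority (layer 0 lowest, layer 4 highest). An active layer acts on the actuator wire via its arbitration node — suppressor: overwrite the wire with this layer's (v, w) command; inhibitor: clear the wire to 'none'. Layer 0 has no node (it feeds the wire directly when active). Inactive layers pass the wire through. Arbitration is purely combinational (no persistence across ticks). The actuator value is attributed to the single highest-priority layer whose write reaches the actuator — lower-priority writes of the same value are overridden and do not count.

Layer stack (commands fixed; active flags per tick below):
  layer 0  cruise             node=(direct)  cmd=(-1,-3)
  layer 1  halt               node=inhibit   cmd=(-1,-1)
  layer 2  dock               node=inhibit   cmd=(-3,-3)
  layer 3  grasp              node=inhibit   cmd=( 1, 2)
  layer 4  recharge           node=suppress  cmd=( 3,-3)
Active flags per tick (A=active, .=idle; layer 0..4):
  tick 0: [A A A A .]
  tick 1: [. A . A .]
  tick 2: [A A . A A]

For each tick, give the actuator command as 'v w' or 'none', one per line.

tick 0:
  layer 0 (cruise) active — direct: (-1, -3)
  layer 1 (halt) active — inhibits: none
  layer 2 (dock) active — inhibits: none
  layer 3 (grasp) active — inhibits: none
  layer 4 (recharge) idle — unchanged: none
  → actuator none
tick 1:
  layer 0 (cruise) idle — none
  layer 1 (halt) active — inhibits: none
  layer 2 (dock) idle — unchanged: none
  layer 3 (grasp) active — inhibits: none
  layer 4 (recharge) idle — unchanged: none
  → actuator none
tick 2:
  layer 0 (cruise) active — direct: (-1, -3)
  layer 1 (halt) active — inhibits: none
  layer 2 (dock) idle — unchanged: none
  layer 3 (grasp) active — inhibits: none
  layer 4 (recharge) active — suppresses: (3, -3)
  → actuator (3, -3)

none
none
3 -3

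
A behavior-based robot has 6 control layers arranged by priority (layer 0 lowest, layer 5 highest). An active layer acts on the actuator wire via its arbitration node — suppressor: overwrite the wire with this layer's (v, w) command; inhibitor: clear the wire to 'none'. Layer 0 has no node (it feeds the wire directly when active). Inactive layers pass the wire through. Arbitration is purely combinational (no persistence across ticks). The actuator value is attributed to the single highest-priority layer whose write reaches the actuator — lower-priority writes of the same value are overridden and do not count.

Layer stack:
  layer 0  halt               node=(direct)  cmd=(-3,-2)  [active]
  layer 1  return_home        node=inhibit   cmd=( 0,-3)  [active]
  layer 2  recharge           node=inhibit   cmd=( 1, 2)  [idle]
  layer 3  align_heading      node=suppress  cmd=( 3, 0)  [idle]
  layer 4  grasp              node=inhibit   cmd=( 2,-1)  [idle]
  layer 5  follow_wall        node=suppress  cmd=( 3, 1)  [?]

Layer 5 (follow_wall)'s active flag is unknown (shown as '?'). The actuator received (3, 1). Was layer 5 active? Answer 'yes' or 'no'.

If layer 5 is active=yes:
  actuator would be (3, 1)
If layer 5 is active=no:
  actuator would be none
Observed (3, 1), so layer 5 was active.

yes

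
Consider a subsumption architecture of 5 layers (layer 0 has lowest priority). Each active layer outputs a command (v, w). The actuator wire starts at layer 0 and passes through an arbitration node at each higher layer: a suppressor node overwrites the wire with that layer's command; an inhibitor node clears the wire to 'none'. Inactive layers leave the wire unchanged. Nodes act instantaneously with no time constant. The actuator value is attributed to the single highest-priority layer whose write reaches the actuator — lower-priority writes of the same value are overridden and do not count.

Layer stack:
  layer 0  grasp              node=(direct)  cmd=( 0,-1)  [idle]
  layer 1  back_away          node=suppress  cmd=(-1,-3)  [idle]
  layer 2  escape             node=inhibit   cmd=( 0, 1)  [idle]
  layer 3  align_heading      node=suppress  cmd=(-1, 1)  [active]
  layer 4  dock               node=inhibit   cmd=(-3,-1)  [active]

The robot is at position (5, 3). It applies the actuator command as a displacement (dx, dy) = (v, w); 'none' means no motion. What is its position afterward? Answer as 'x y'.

L0 grasp: idle → wire = none
L1 back_away: idle → wire stays none
L2 escape: idle → wire stays none
L3 align_heading: active, suppressor → wire = (-1, 1)
L4 dock: active, inhibitor → wire = none
actuator = none
position: (5, 3) + none = (5, 3)

5 3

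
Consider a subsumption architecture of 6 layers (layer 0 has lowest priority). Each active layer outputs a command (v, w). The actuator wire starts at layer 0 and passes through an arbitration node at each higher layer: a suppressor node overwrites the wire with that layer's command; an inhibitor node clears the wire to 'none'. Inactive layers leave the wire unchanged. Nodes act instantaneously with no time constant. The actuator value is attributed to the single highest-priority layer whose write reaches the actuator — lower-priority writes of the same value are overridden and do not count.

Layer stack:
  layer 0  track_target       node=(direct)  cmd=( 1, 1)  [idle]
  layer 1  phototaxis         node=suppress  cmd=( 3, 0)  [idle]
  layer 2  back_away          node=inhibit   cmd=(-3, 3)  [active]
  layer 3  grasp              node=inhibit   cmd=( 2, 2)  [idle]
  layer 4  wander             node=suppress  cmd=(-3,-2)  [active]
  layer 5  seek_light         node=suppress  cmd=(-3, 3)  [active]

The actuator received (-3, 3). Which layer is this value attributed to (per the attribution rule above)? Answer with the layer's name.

seek_light

[0] track_target off; wire := none
[1] phototaxis off; pass none
[2] back_away on (inhibit); wire := none
[3] grasp off; pass none
[4] wander on (suppress); wire := (-3, -2)
[5] seek_light on (suppress); wire := (-3, 3)
output (-3, 3)
last writer: layer 5 = seek_light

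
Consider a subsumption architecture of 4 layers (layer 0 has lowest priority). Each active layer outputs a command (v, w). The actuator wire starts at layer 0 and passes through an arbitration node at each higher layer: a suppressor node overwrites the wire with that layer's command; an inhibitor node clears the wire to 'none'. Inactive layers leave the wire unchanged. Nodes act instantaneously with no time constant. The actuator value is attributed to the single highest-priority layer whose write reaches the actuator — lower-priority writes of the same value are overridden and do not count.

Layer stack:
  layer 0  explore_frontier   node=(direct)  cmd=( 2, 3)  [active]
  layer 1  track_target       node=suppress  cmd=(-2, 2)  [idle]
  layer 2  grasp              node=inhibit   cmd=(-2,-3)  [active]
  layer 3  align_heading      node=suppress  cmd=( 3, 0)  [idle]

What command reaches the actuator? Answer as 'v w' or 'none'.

L0 explore_frontier: active, feeds wire = (2, 3)
L1 track_target: idle → wire stays (2, 3)
L2 grasp: active, inhibitor → wire = none
L3 align_heading: idle → wire stays none
actuator = none

none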